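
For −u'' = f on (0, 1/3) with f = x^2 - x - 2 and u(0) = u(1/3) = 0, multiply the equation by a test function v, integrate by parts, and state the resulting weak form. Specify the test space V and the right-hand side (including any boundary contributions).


V = H^1_0(0, 1/3) (so v(0) = v(1/3) = 0); weak form: ∫_0^1/3 u'v' dx = ∫_0^1/3 (x^2 - x - 2) v dx for all v ∈ V.

Multiply both sides by a test function v and integrate from 0 to 1/3:
  ∫_0^1/3 −u''(x) v(x) dx = ∫_0^1/3 f(x) v(x) dx.
Integrate the LHS by parts once:
  ∫_0^1/3 −u'' v dx = −[u'(x) v(x)]_0^1/3 + ∫_0^1/3 u'(x) v'(x) dx.
Thus ∫_0^1/3 u'(x) v'(x) dx = ∫_0^1/3 f(x) v(x) dx + [u'(x) v(x)]_0^1/3.
Choose V so that boundary terms are either known or forced to vanish.
u is Dirichlet: u(0) = u(1/3) = 0. Let V = H^1_0(0, 1/3); then v(0) = v(1/3) = 0, and [u' v]_0^1/3 = 0.
Weak formulation: find u (satisfying any essential BC) such that ∫_0^1/3 u'(x) v'(x) dx = ∫_0^1/3 f v dx for all v ∈ V.
Substituting f(x) = x^2 - x - 2, the right-hand side is ∫_0^1/3 (x^2 - x - 2) v dx.


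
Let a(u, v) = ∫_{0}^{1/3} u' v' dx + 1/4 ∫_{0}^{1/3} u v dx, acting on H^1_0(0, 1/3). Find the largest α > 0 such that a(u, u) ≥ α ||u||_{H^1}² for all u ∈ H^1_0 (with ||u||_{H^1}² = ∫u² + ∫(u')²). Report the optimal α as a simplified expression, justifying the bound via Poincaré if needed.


α = (1 + 36*π^2)/(4*(1 + 9*π^2))

Coercivity of a(·,·) on H^1_0(0, 1/3) means a(u, u) ≥ α ||u||_{H^1}² for every u ∈ H^1_0.
The interval has length L = 1/3, and Poincaré/coercivity depend only on L. Here a(u, u) = ∫(u')² + (1/4)·∫u².
Here 0 < c = 1/4 < 1. The condition a(u,u) ≥ α||u||_{H^1}² reads (1−α)∫(u')² ≥ (α−c)∫u². Any admissible α is ≤ 1 (rapidly oscillating u have ∫u²/∫(u')² → 0), and α = 1 would force 0 ≥ (1−c)∫u², impossible since c < 1; so 1−α > 0. By the sharp Poincaré inequality on H^1_0 of an interval of length L, ∫(u')² ≥ (π/L)²∫u² with equality for the first sine mode sin(π(x−x₀)/L) (x₀ the left endpoint), so the inequality holds for all u iff (1−α)(π/L)² ≥ α − c, i.e. α ≤ ((π/L)² + c)/((π/L)² + 1) = (1 + c(L/π)²)/(1 + (L/π)²). With (π/L)² = 9*π^2 and c = 1/4, the largest admissible constant is α = ((π/L)² + c)/((π/L)² + 1).
Simplifying, α = (1 + 36*π^2)/(4*(1 + 9*π^2)).


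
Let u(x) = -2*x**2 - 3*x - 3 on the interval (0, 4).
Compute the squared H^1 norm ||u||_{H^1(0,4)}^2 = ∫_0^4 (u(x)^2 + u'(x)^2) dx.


||u||_{H^1}^2 = 41768/15

The H^1 norm (squared) on an interval (0, L) is
  ||u||_{H^1}^2 = ∫_0^L u(x)^2 dx + ∫_0^L u'(x)^2 dx.
Compute u'(x) = -4*x - 3.
Then u(x)^2 = 4*x**4 + 12*x**3 + 21*x**2 + 18*x + 9 and u'(x)^2 = 16*x**2 + 24*x + 9.
Integrate each monomial from 0 to 4 using ∫_0^4 c·x^n dx = c·4^(n+1)/(n+1):
  ∫_0^4 u(x)^2 dx = ∫_0^4 (4*x^4 + 12*x^3 + 21*x^2 + 18*x + 9) dx. Term by term:
    ∫_0^4 4*x^4 dx = 4096/5;  ∫_0^4 12*x^3 dx = 768;  ∫_0^4 21*x^2 dx = 448;
    ∫_0^4 18*x dx = 144;  ∫_0^4 9 dx = 36.
  Sum: 4096/5 + 768 + 448 + 144 + 36 = 11076/5.
  ∫_0^4 u'(x)^2 dx = ∫_0^4 (16*x^2 + 24*x + 9) dx. Term by term:
    ∫_0^4 16*x^2 dx = 1024/3;  ∫_0^4 24*x dx = 192;  ∫_0^4 9 dx = 36.
  Sum: 1024/3 + 192 + 36 = 1708/3.
Adding: ||u||_{H^1}^2 = 11076/5 + 1708/3 = 41768/15.


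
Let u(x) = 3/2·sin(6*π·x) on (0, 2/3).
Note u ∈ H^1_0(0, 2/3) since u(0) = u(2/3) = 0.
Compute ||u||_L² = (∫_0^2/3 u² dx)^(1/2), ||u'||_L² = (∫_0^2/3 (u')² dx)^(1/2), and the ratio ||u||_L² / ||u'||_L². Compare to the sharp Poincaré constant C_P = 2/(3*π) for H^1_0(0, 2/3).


||u||_L² / ||u'||_L² = 1/(6*π) < C_P = 2/(3*π).

u(x) = 3/2·sin(6*π·x), so u'(x) = 9*π*cos(6*π*x).
Writing u(x) = A·sin(kπx/L) with A = 3/2 and k = 4, use ∫_0^L sin²(kπx/L) dx = L/2 and ∫_0^L cos²(kπx/L) dx = L/2.
u² = 9/4·sin²(6*π·x) and (u')² = 81*π^2·cos²(6*π·x), and each of sin², cos² integrates to L/2 = 1/3 over (0, 2/3).
∫_0^2/3 u² dx = 3/4, so ||u||_L² = sqrt(3)/2.
∫_0^2/3 (u')² dx = 27*π^2, so ||u'||_L² = 3*sqrt(3)*π.
Ratio ||u||_L² / ||u'||_L² = 1/(6*π).
Sharp Poincaré constant on H^1_0(0, 2/3) is C_P = L/π = 2/(3*π), achieved by sin(3*π/2·x).
This is the k = 4 harmonic; the ratio L/(kπ) is strictly less than C_P = L/π, consistent with the sharp inequality ||u||_L² ≤ C_P ||u'||_L².


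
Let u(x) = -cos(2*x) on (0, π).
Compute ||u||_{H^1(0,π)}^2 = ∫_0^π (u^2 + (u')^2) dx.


||u||_{H^1(0,π)}^2 = 5*π/2

u'(x) = 2*sin(2*x).
Expand u² and (u')² and integrate term by term on (0, π), using: for integers n ≥ 1, ∫_0^π sin²(nx) dx = ∫_0^π cos²(nx) dx = π/2; for n ≠ n', ∫_0^π sin(nx)sin(n'x) dx = ∫_0^π cos(nx)cos(n'x) dx = 0; and by product-to-sum, ∫_0^π sin(nx)cos(n'x) dx = ½∫_0^π [sin((n+n')x) + sin((n−n')x)] dx, which is 0 when n+n' is even and 2n/(n²−n'²) when n+n' is odd (it need not vanish on (0, π)).
  u² squared terms: (-1)²·∫cos(2x)² dx = 1·π/2 = π/2.
  So ∫_0^π u² dx = π/2.
  (u')² squared terms: (2)²·∫sin(2x)² dx = 4·π/2 = 2*π.
  So ∫_0^π (u')² dx = 2*π.
||u||_{H^1}^2 = (π/2) + (2*π) = 5*π/2.


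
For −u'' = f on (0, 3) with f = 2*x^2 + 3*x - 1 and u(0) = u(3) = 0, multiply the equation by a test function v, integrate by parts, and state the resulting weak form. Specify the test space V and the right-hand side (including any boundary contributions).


V = H^1_0(0, 3) (so v(0) = v(3) = 0); weak form: ∫_0^3 u'v' dx = ∫_0^3 (2*x^2 + 3*x - 1) v dx for all v ∈ V.

Multiply both sides by a test function v and integrate from 0 to 3:
  ∫_0^3 −u''(x) v(x) dx = ∫_0^3 f(x) v(x) dx.
Integrate the LHS by parts once:
  ∫_0^3 −u'' v dx = −[u'(x) v(x)]_0^3 + ∫_0^3 u'(x) v'(x) dx.
Thus ∫_0^3 u'(x) v'(x) dx = ∫_0^3 f(x) v(x) dx + [u'(x) v(x)]_0^3.
Choose V so that boundary terms are either known or forced to vanish.
u is Dirichlet: u(0) = u(3) = 0. Let V = H^1_0(0, 3); then v(0) = v(3) = 0, and [u' v]_0^3 = 0.
Weak formulation: find u (satisfying any essential BC) such that ∫_0^3 u'(x) v'(x) dx = ∫_0^3 f v dx for all v ∈ V.
Substituting f(x) = 2*x^2 + 3*x - 1, the right-hand side is ∫_0^3 (2*x^2 + 3*x - 1) v dx.


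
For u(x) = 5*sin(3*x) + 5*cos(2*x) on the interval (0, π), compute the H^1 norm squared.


||u||_{H^1(0,π)}^2 = 300 + 375*π/2

u'(x) = -10*sin(2*x) + 15*cos(3*x).
Expand u² and (u')² and integrate term by term on (0, π), using: for integers n ≥ 1, ∫_0^π sin²(nx) dx = ∫_0^π cos²(nx) dx = π/2; for n ≠ n', ∫_0^π sin(nx)sin(n'x) dx = ∫_0^π cos(nx)cos(n'x) dx = 0; and by product-to-sum, ∫_0^π sin(nx)cos(n'x) dx = ½∫_0^π [sin((n+n')x) + sin((n−n')x)] dx, which is 0 when n+n' is even and 2n/(n²−n'²) when n+n' is odd (it need not vanish on (0, π)).
  u² squared terms: (5)²·∫cos(2x)² dx = 25·π/2 = 25*π/2;  (5)²·∫sin(3x)² dx = 25·π/2 = 25*π/2.
  u² cross terms: 2·(5)·(5)·∫cos(2x)·sin(3x) dx = 50·(6/5) = 60.
  So ∫_0^π u² dx = 25*π/2 + 25*π/2 + 60 = 60 + 25*π.
  (u')² squared terms: (-10)²·∫sin(2x)² dx = 100·π/2 = 50*π;  (15)²·∫cos(3x)² dx = 225·π/2 = 225*π/2.
  (u')² cross terms: 2·(-10)·(15)·∫sin(2x)·cos(3x) dx = -300·(-4/5) = 240.
  So ∫_0^π (u')² dx = 50*π + 225*π/2 + 240 = 240 + 325*π/2.
||u||_{H^1}^2 = (60 + 25*π) + (240 + 325*π/2) = 300 + 375*π/2.


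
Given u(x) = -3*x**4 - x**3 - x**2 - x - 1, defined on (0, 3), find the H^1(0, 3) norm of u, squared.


||u||_{H^1}^2 = 11993529/140

The H^1 norm (squared) on an interval (0, L) is
  ||u||_{H^1}^2 = ∫_0^L u(x)^2 dx + ∫_0^L u'(x)^2 dx.
Compute u'(x) = -12*x**3 - 3*x**2 - 2*x - 1.
Then u(x)^2 = 9*x**8 + 6*x**7 + 7*x**6 + 8*x**5 + 9*x**4 + 4*x**3 + 3*x**2 + 2*x + 1 and u'(x)^2 = 144*x**6 + 72*x**5 + 57*x**4 + 36*x**3 + 10*x**2 + 4*x + 1.
Integrate each monomial from 0 to 3 using ∫_0^3 c·x^n dx = c·3^(n+1)/(n+1):
  ∫_0^3 u(x)^2 dx = ∫_0^3 (9*x^8 + 6*x^7 + 7*x^6 + 8*x^5 + 9*x^4 + 4*x^3 + 3*x^2 + 2*x + 1) dx. Term by term:
    ∫_0^3 9*x^8 dx = 19683;  ∫_0^3 6*x^7 dx = 19683/4;  ∫_0^3 7*x^6 dx = 2187;
    ∫_0^3 8*x^5 dx = 972;  ∫_0^3 9*x^4 dx = 2187/5;  ∫_0^3 4*x^3 dx = 81;
    ∫_0^3 3*x^2 dx = 27;  ∫_0^3 2*x dx = 9;  ∫_0^3 1 dx = 3.
  Sum: 19683 + 19683/4 + 2187 + 972 + 2187/5 + 81 + 27 + 9 + 3 = 566403/20.
  ∫_0^3 u'(x)^2 dx = ∫_0^3 (144*x^6 + 72*x^5 + 57*x^4 + 36*x^3 + 10*x^2 + 4*x + 1) dx. Term by term:
    ∫_0^3 144*x^6 dx = 314928/7;  ∫_0^3 72*x^5 dx = 8748;  ∫_0^3 57*x^4 dx = 13851/5;
    ∫_0^3 36*x^3 dx = 729;  ∫_0^3 10*x^2 dx = 90;  ∫_0^3 4*x dx = 18;
    ∫_0^3 1 dx = 3.
  Sum: 314928/7 + 8748 + 13851/5 + 729 + 90 + 18 + 3 = 2007177/35.
Adding: ||u||_{H^1}^2 = 566403/20 + 2007177/35 = 11993529/140.


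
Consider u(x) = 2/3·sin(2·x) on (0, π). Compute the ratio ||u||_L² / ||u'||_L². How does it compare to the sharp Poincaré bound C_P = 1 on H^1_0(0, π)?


||u||_L² / ||u'||_L² = 1/2 < C_P = 1.

u(x) = 2/3·sin(2·x), so u'(x) = 4*cos(2*x)/3.
Writing u(x) = A·sin(kπx/L) with A = 2/3 and k = 2, use ∫_0^L sin²(kπx/L) dx = L/2 and ∫_0^L cos²(kπx/L) dx = L/2.
u² = 4/9·sin²(2·x) and (u')² = 16/9·cos²(2·x), and each of sin², cos² integrates to L/2 = π/2 over (0, π).
∫_0^π u² dx = 2*π/9, so ||u||_L² = sqrt(2)*sqrt(π)/3.
∫_0^π (u')² dx = 8*π/9, so ||u'||_L² = 2*sqrt(2)*sqrt(π)/3.
Ratio ||u||_L² / ||u'||_L² = 1/2.
Sharp Poincaré constant on H^1_0(0, π) is C_P = L/π = 1, achieved by sin(x).
This is the k = 2 harmonic; the ratio L/(kπ) is strictly less than C_P = L/π, consistent with the sharp inequality ||u||_L² ≤ C_P ||u'||_L².


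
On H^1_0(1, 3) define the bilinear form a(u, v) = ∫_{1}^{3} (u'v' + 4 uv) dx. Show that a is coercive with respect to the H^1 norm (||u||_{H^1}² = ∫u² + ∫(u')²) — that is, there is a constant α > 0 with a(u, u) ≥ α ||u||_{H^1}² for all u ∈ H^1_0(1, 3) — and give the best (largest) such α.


α = 1

Coercivity of a(·,·) on H^1_0(1, 3) means a(u, u) ≥ α ||u||_{H^1}² for every u ∈ H^1_0.
The interval has length L = 2, and Poincaré/coercivity depend only on L. Here a(u, u) = ∫(u')² + (4)·∫u².
Here c = 4 ≥ 1, so a(u,u) = ∫(u')² + c∫u² ≥ ∫(u')² + ∫u² = ||u||_{H^1}², i.e. α = 1 works. No larger α is possible: a(u,u) ≥ α||u||_{H^1}² means (1−α)∫(u')² ≥ (α−c)∫u², and for the modes u_n = sin(nπ(x−x₀)/L) (x₀ the left endpoint) one has ∫u_n²/∫(u_n')² = (L/(nπ))² → 0, so a(u_n,u_n)/||u_n||_{H^1}² → 1. Hence the optimal constant is α = 1.
Therefore α = 1.


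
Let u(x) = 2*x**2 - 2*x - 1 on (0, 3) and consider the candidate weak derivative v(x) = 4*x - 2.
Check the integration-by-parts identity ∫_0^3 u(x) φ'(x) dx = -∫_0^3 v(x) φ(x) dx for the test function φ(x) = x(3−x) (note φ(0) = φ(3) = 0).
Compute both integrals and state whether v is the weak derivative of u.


LHS = -18, RHS = -18. Yes, v = u' weakly.

u(x) = 2*x**2 - 2*x - 1, classical derivative u'(x) = 4*x - 2.
φ(x) = x(3−x), so φ'(x) = 3 - 2*x.
Note φ(0) = φ(3) = 0, so the boundary term u·φ vanishes.
LHS = ∫_0^3 u(x) φ'(x) dx = ∫_0^3 (-4*x^3 + 10*x^2 - 4*x - 3) dx. Term by term:
  ∫_0^3 -4*x^3 dx = -81;  ∫_0^3 10*x^2 dx = 90;  ∫_0^3 -4*x dx = -18;
  ∫_0^3 -3 dx = -9.
Sum: -81 + 90 − 18 − 9 = -18.
So LHS = -18.
∫_0^3 v(x) φ(x) dx = ∫_0^3 (-4*x^3 + 14*x^2 - 6*x) dx. Term by term:
  ∫_0^3 -4*x^3 dx = -81;  ∫_0^3 14*x^2 dx = 126;  ∫_0^3 -6*x dx = -27.
Sum: -81 + 126 − 27 = 18.
So RHS = -∫_0^3 v(x) φ(x) dx = -18.
LHS = RHS, so the identity holds for this test φ.
Moreover u is smooth here and v(x) = u'(x) = 4*x - 2 pointwise, so the identity holds for every test function. Hence v is the weak derivative of u.


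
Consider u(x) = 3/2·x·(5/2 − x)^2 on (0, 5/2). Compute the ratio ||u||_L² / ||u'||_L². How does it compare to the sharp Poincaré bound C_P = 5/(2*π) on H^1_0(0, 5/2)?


||u||_L² / ||u'||_L² = 5*sqrt(14)/28 < C_P = 5/(2*π).

u(x) = 3/2·x·(5/2 − x)^2, so u'(x) = 9*x^2/2 - 15*x + 75/8.
u(x) = 3/2·x·(5/2 − x)^2 vanishes at x = 0 and x = 5/2, so u ∈ H^1_0(0, 5/2). Differentiate via the product rule and integrate the resulting polynomials term by term.
  ∫_0^5/2 u² dx = ∫_0^5/2 (9*x^6/4 - 45*x^5/2 + 675*x^4/8 - 1125*x^3/8 + 5625*x^2/64) dx. Term by term:
    ∫_0^5/2 9*x^6/4 dx = 703125/3584;  ∫_0^5/2 -45*x^5/2 dx = -234375/256;  ∫_0^5/2 675*x^4/8 dx = 421875/256;
    ∫_0^5/2 -1125*x^3/8 dx = -703125/512;  ∫_0^5/2 5625*x^2/64 dx = 234375/512.
  Sum: 703125/3584 − 234375/256 + 421875/256 − 703125/512 + 234375/512 = 46875/3584.
  ∫_0^5/2 (u')² dx = ∫_0^5/2 (81*x^4/4 - 135*x^3 + 2475*x^2/8 - 1125*x/4 + 5625/64) dx. Term by term:
    ∫_0^5/2 81*x^4/4 dx = 50625/128;  ∫_0^5/2 -135*x^3 dx = -84375/64;  ∫_0^5/2 2475*x^2/8 dx = 103125/64;
    ∫_0^5/2 -1125*x/4 dx = -28125/32;  ∫_0^5/2 5625/64 dx = 28125/128.
  Sum: 50625/128 − 84375/64 + 103125/64 − 28125/32 + 28125/128 = 1875/64.
∫_0^5/2 u² dx = 46875/3584, so ||u||_L² = 125*sqrt(42)/224.
∫_0^5/2 (u')² dx = 1875/64, so ||u'||_L² = 25*sqrt(3)/8.
Ratio ||u||_L² / ||u'||_L² = 5*sqrt(14)/28.
Sharp Poincaré constant on H^1_0(0, 5/2) is C_P = L/π = 5/(2*π), achieved by sin(2*π/5·x).
A polynomial bump cannot attain the sharp Poincaré constant (only the first sine eigenfunction does), so the ratio is strictly less than C_P, consistent with ||u||_L² ≤ C_P ||u'||_L².


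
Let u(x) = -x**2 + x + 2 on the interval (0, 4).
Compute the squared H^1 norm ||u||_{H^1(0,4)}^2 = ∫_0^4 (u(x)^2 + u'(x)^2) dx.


||u||_{H^1}^2 = 1772/15

The H^1 norm (squared) on an interval (0, L) is
  ||u||_{H^1}^2 = ∫_0^L u(x)^2 dx + ∫_0^L u'(x)^2 dx.
Compute u'(x) = 1 - 2*x.
Then u(x)^2 = x**4 - 2*x**3 - 3*x**2 + 4*x + 4 and u'(x)^2 = 4*x**2 - 4*x + 1.
Integrate each monomial from 0 to 4 using ∫_0^4 c·x^n dx = c·4^(n+1)/(n+1):
  ∫_0^4 u(x)^2 dx = ∫_0^4 (x^4 - 2*x^3 - 3*x^2 + 4*x + 4) dx. Term by term:
    ∫_0^4 x^4 dx = 1024/5;  ∫_0^4 -2*x^3 dx = -128;  ∫_0^4 -3*x^2 dx = -64;
    ∫_0^4 4*x dx = 32;  ∫_0^4 4 dx = 16.
  Sum: 1024/5 − 128 − 64 + 32 + 16 = 304/5.
  ∫_0^4 u'(x)^2 dx = ∫_0^4 (4*x^2 - 4*x + 1) dx. Term by term:
    ∫_0^4 4*x^2 dx = 256/3;  ∫_0^4 -4*x dx = -32;  ∫_0^4 1 dx = 4.
  Sum: 256/3 − 32 + 4 = 172/3.
Adding: ||u||_{H^1}^2 = 304/5 + 172/3 = 1772/15.


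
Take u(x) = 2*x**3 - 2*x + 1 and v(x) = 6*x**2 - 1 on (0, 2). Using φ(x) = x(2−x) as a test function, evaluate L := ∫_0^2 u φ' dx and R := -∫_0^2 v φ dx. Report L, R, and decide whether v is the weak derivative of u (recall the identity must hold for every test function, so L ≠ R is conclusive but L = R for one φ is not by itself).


LHS = -104/15, RHS = -124/15. No, v is not the weak derivative of u.

u(x) = 2*x**3 - 2*x + 1, classical derivative u'(x) = 6*x**2 - 2.
φ(x) = x(2−x), so φ'(x) = 2 - 2*x.
Note φ(0) = φ(2) = 0, so the boundary term u·φ vanishes.
LHS = ∫_0^2 u(x) φ'(x) dx = ∫_0^2 (-4*x^4 + 4*x^3 + 4*x^2 - 6*x + 2) dx. Term by term:
  ∫_0^2 -4*x^4 dx = -128/5;  ∫_0^2 4*x^3 dx = 16;  ∫_0^2 4*x^2 dx = 32/3;
  ∫_0^2 -6*x dx = -12;  ∫_0^2 2 dx = 4.
Sum: -128/5 + 16 + 32/3 − 12 + 4 = -104/15.
So LHS = -104/15.
∫_0^2 v(x) φ(x) dx = ∫_0^2 (-6*x^4 + 12*x^3 + x^2 - 2*x) dx. Term by term:
  ∫_0^2 -6*x^4 dx = -192/5;  ∫_0^2 12*x^3 dx = 48;  ∫_0^2 x^2 dx = 8/3;
  ∫_0^2 -2*x dx = -4.
Sum: -192/5 + 48 + 8/3 − 4 = 124/15.
So RHS = -∫_0^2 v(x) φ(x) dx = -124/15.
LHS − RHS = 4/3 ≠ 0, so the identity fails.
(For a valid weak derivative the identity must hold for EVERY test function, in particular this one. The failure shows v is NOT the weak derivative of u.)
Correct weak derivative would be u'(x) = 6*x**2 - 2.


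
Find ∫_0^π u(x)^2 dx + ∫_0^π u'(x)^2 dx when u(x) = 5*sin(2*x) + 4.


||u||_{H^1(0,π)}^2 = 157*π/2

u'(x) = 10*cos(2*x).
Expand u² and (u')² and integrate term by term on (0, π), using: for integers n ≥ 1, ∫_0^π sin²(nx) dx = ∫_0^π cos²(nx) dx = π/2; for n ≠ n', ∫_0^π sin(nx)sin(n'x) dx = ∫_0^π cos(nx)cos(n'x) dx = 0; and by product-to-sum, ∫_0^π sin(nx)cos(n'x) dx = ½∫_0^π [sin((n+n')x) + sin((n−n')x)] dx, which is 0 when n+n' is even and 2n/(n²−n'²) when n+n' is odd (it need not vanish on (0, π)). For the constant mode: ∫_0^π 1 dx = π, ∫_0^π cos(nx) dx = 0, ∫_0^π sin(nx) dx = (1−(−1)^n)/n.
  u² squared terms: (4)²·∫1 dx = 16·π = 16*π;  (5)²·∫sin(2x)² dx = 25·π/2 = 25*π/2.
  u² cross terms: 2·(4)·(5)·∫1·sin(2x) dx = 40·(0) = 0.
  So ∫_0^π u² dx = 16*π + 25*π/2 + 0 = 57*π/2.
  (u')² squared terms: (10)²·∫cos(2x)² dx = 100·π/2 = 50*π.
  So ∫_0^π (u')² dx = 50*π.
||u||_{H^1}^2 = (57*π/2) + (50*π) = 157*π/2.


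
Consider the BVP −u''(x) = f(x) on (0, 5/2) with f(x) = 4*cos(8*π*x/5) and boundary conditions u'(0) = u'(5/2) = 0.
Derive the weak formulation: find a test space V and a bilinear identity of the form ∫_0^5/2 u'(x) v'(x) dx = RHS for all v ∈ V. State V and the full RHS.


V = H^1(0, 5/2) (no boundary constraint on v; u is determined up to an additive constant); weak form: ∫_0^5/2 u'v' dx = ∫_0^5/2 (4*cos(8*π*x/5)) v dx for all v ∈ V.

Multiply both sides by a test function v and integrate from 0 to 5/2:
  ∫_0^5/2 −u''(x) v(x) dx = ∫_0^5/2 f(x) v(x) dx.
Integrate the LHS by parts once:
  ∫_0^5/2 −u'' v dx = −[u'(x) v(x)]_0^5/2 + ∫_0^5/2 u'(x) v'(x) dx.
Thus ∫_0^5/2 u'(x) v'(x) dx = ∫_0^5/2 f(x) v(x) dx + [u'(x) v(x)]_0^5/2.
Choose V so that boundary terms are either known or forced to vanish.
u has homogeneous Neumann: u'(0) = u'(5/2) = 0. So [u' v]_0^5/2 = 0·v(5/2) − 0·v(0) = 0 for any v; take V = H^1(0, 5/2).
Weak formulation: find u (satisfying any essential BC) such that ∫_0^5/2 u'(x) v'(x) dx = ∫_0^5/2 f v dx for all v ∈ V (homogeneous Neumann, so boundary terms vanish).
Substituting f(x) = 4*cos(8*π*x/5), the right-hand side is ∫_0^5/2 (4*cos(8*π*x/5)) v dx.
Compatibility check (pure Neumann): taking v ≡ 1 ∈ V gives 0 = ∫_0^5/2 f dx + (0) − (0), i.e. ∫_0^5/2 f dx must equal u'(0) − u'(5/2) = 0. Indeed ∫_0^5/2 (4*cos(8*π*x/5)) dx = 0, so the data are compatible. The solution is then unique only up to an additive constant (fix it e.g. by requiring ∫_0^5/2 u dx = 0).


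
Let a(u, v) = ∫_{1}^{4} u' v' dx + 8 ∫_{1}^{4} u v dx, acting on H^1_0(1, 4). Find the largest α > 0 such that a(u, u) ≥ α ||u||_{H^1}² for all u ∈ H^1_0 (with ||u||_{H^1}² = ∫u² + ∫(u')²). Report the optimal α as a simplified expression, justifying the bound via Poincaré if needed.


α = 1

Coercivity of a(·,·) on H^1_0(1, 4) means a(u, u) ≥ α ||u||_{H^1}² for every u ∈ H^1_0.
The interval has length L = 3, and Poincaré/coercivity depend only on L. Here a(u, u) = ∫(u')² + (8)·∫u².
Here c = 8 ≥ 1, so a(u,u) = ∫(u')² + c∫u² ≥ ∫(u')² + ∫u² = ||u||_{H^1}², i.e. α = 1 works. No larger α is possible: a(u,u) ≥ α||u||_{H^1}² means (1−α)∫(u')² ≥ (α−c)∫u², and for the modes u_n = sin(nπ(x−x₀)/L) (x₀ the left endpoint) one has ∫u_n²/∫(u_n')² = (L/(nπ))² → 0, so a(u_n,u_n)/||u_n||_{H^1}² → 1. Hence the optimal constant is α = 1.
Therefore α = 1.


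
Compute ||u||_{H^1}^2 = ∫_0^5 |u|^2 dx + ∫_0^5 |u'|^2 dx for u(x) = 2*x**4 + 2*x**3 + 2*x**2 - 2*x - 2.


||u||_{H^1}^2 = 151914095/63

The H^1 norm (squared) on an interval (0, L) is
  ||u||_{H^1}^2 = ∫_0^L u(x)^2 dx + ∫_0^L u'(x)^2 dx.
Compute u'(x) = 8*x**3 + 6*x**2 + 4*x - 2.
Then u(x)^2 = 4*x**8 + 8*x**7 + 12*x**6 - 12*x**4 - 16*x**3 - 4*x**2 + 8*x + 4 and u'(x)^2 = 64*x**6 + 96*x**5 + 100*x**4 + 16*x**3 - 8*x**2 - 16*x + 4.
Integrate each monomial from 0 to 5 using ∫_0^5 c·x^n dx = c·5^(n+1)/(n+1):
  ∫_0^5 u(x)^2 dx = ∫_0^5 (4*x^8 + 8*x^7 + 12*x^6 - 12*x^4 - 16*x^3 - 4*x^2 + 8*x + 4) dx. Term by term:
    ∫_0^5 4*x^8 dx = 7812500/9;  ∫_0^5 8*x^7 dx = 390625;  ∫_0^5 12*x^6 dx = 937500/7;
    ∫_0^5 -12*x^4 dx = -7500;  ∫_0^5 -16*x^3 dx = -2500;  ∫_0^5 -4*x^2 dx = -500/3;
    ∫_0^5 8*x dx = 100;  ∫_0^5 4 dx = 20.
  Sum: 7812500/9 + 390625 + 937500/7 − 7500 − 2500 − 500/3 + 100 + 20 = 87101435/63.
  ∫_0^5 u'(x)^2 dx = ∫_0^5 (64*x^6 + 96*x^5 + 100*x^4 + 16*x^3 - 8*x^2 - 16*x + 4) dx. Term by term:
    ∫_0^5 64*x^6 dx = 5000000/7;  ∫_0^5 96*x^5 dx = 250000;  ∫_0^5 100*x^4 dx = 62500;
    ∫_0^5 16*x^3 dx = 2500;  ∫_0^5 -8*x^2 dx = -1000/3;  ∫_0^5 -16*x dx = -200;
    ∫_0^5 4 dx = 20.
  Sum: 5000000/7 + 250000 + 62500 + 2500 − 1000/3 − 200 + 20 = 21604220/21.
Adding: ||u||_{H^1}^2 = 87101435/63 + 21604220/21 = 151914095/63.


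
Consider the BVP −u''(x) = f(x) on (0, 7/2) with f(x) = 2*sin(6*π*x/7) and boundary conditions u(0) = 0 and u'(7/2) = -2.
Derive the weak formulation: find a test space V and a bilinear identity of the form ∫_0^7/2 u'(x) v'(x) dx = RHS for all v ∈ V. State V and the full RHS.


V = {v ∈ H^1(0, 7/2) : v(0) = 0} (test functions vanish at x = 0 where u is specified); weak form: ∫_0^7/2 u'v' dx = ∫_0^7/2 (2*sin(6*π*x/7)) v dx − 2·v(7/2) for all v ∈ V.

Multiply both sides by a test function v and integrate from 0 to 7/2:
  ∫_0^7/2 −u''(x) v(x) dx = ∫_0^7/2 f(x) v(x) dx.
Integrate the LHS by parts once:
  ∫_0^7/2 −u'' v dx = −[u'(x) v(x)]_0^7/2 + ∫_0^7/2 u'(x) v'(x) dx.
Thus ∫_0^7/2 u'(x) v'(x) dx = ∫_0^7/2 f(x) v(x) dx + [u'(x) v(x)]_0^7/2.
Choose V so that boundary terms are either known or forced to vanish.
Mixed BC: u(0) = 0 (Dirichlet) and u'(7/2) = -2 (Neumann). Define V = {v ∈ H^1(0, 7/2) : v(0) = 0}. Then [u' v]_0^7/2 = u'(7/2)·v(7/2) − u'(0)·0 = − 2·v(7/2).
Weak formulation: find u (satisfying any essential BC) such that ∫_0^7/2 u'(x) v'(x) dx = ∫_0^7/2 f v dx − 2·v(7/2) for all v ∈ V (Dirichlet at 0 absorbed into V; Neumann datum at x = 7/2 contributes the boundary term).
Substituting f(x) = 2*sin(6*π*x/7), the right-hand side is ∫_0^7/2 (2*sin(6*π*x/7)) v dx − 2·v(7/2).


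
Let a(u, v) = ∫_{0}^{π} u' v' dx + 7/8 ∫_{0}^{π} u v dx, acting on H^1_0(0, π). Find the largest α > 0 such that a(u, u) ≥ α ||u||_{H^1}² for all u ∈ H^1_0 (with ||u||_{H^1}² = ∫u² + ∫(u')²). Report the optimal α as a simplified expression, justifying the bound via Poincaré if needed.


α = 15/16

Coercivity of a(·,·) on H^1_0(0, π) means a(u, u) ≥ α ||u||_{H^1}² for every u ∈ H^1_0.
The interval has length L = π, and Poincaré/coercivity depend only on L. Here a(u, u) = ∫(u')² + (7/8)·∫u².
Here 0 < c = 7/8 < 1. The condition a(u,u) ≥ α||u||_{H^1}² reads (1−α)∫(u')² ≥ (α−c)∫u². Any admissible α is ≤ 1 (rapidly oscillating u have ∫u²/∫(u')² → 0), and α = 1 would force 0 ≥ (1−c)∫u², impossible since c < 1; so 1−α > 0. By the sharp Poincaré inequality on H^1_0 of an interval of length L, ∫(u')² ≥ (π/L)²∫u² with equality for the first sine mode sin(π(x−x₀)/L) (x₀ the left endpoint), so the inequality holds for all u iff (1−α)(π/L)² ≥ α − c, i.e. α ≤ ((π/L)² + c)/((π/L)² + 1) = (1 + c(L/π)²)/(1 + (L/π)²). With (π/L)² = 1 and c = 7/8, the largest admissible constant is α = ((π/L)² + c)/((π/L)² + 1).
Simplifying, α = 15/16.


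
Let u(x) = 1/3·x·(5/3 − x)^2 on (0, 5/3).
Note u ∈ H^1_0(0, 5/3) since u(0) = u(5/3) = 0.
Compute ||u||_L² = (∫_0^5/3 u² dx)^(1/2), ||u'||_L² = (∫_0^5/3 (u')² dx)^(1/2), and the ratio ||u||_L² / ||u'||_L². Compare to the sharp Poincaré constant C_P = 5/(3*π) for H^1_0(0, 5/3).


||u||_L² / ||u'||_L² = 5*sqrt(14)/42 < C_P = 5/(3*π).

u(x) = 1/3·x·(5/3 − x)^2, so u'(x) = (3*x - 5)*(9*x - 5)/27.
u(x) = 1/3·x·(5/3 − x)^2 vanishes at x = 0 and x = 5/3, so u ∈ H^1_0(0, 5/3). Differentiate via the product rule and integrate the resulting polynomials term by term.
  ∫_0^5/3 u² dx = ∫_0^5/3 (x^6/9 - 20*x^5/27 + 50*x^4/27 - 500*x^3/243 + 625*x^2/729) dx. Term by term:
    ∫_0^5/3 x^6/9 dx = 78125/137781;  ∫_0^5/3 -20*x^5/27 dx = -156250/59049;  ∫_0^5/3 50*x^4/27 dx = 31250/6561;
    ∫_0^5/3 -500*x^3/243 dx = -78125/19683;  ∫_0^5/3 625*x^2/729 dx = 78125/59049.
  Sum: 78125/137781 − 156250/59049 + 31250/6561 − 78125/19683 + 78125/59049 = 15625/413343.
  ∫_0^5/3 (u')² dx = ∫_0^5/3 (x^4 - 40*x^3/9 + 550*x^2/81 - 1000*x/243 + 625/729) dx. Term by term:
    ∫_0^5/3 x^4 dx = 625/243;  ∫_0^5/3 -40*x^3/9 dx = -6250/729;  ∫_0^5/3 550*x^2/81 dx = 68750/6561;
    ∫_0^5/3 -1000*x/243 dx = -12500/2187;  ∫_0^5/3 625/729 dx = 3125/2187.
  Sum: 625/243 − 6250/729 + 68750/6561 − 12500/2187 + 3125/2187 = 1250/6561.
∫_0^5/3 u² dx = 15625/413343, so ||u||_L² = 125*sqrt(7)/1701.
∫_0^5/3 (u')² dx = 1250/6561, so ||u'||_L² = 25*sqrt(2)/81.
Ratio ||u||_L² / ||u'||_L² = 5*sqrt(14)/42.
Sharp Poincaré constant on H^1_0(0, 5/3) is C_P = L/π = 5/(3*π), achieved by sin(3*π/5·x).
A polynomial bump cannot attain the sharp Poincaré constant (only the first sine eigenfunction does), so the ratio is strictly less than C_P, consistent with ||u||_L² ≤ C_P ||u'||_L².


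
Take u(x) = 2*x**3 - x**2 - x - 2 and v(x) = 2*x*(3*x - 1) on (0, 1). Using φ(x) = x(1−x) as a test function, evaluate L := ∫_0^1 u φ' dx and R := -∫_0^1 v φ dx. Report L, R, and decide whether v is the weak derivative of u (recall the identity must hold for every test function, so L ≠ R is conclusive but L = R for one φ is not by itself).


LHS = 1/30, RHS = -2/15. No, v is not the weak derivative of u.

u(x) = 2*x**3 - x**2 - x - 2, classical derivative u'(x) = 6*x**2 - 2*x - 1.
φ(x) = x(1−x), so φ'(x) = 1 - 2*x.
Note φ(0) = φ(1) = 0, so the boundary term u·φ vanishes.
LHS = ∫_0^1 u(x) φ'(x) dx = ∫_0^1 (-4*x^4 + 4*x^3 + x^2 + 3*x - 2) dx. Term by term:
  ∫_0^1 -4*x^4 dx = -4/5;  ∫_0^1 4*x^3 dx = 1;  ∫_0^1 x^2 dx = 1/3;
  ∫_0^1 3*x dx = 3/2;  ∫_0^1 -2 dx = -2.
Sum: -4/5 + 1 + 1/3 + 3/2 − 2 = 1/30.
So LHS = 1/30.
∫_0^1 v(x) φ(x) dx = ∫_0^1 (-6*x^4 + 8*x^3 - 2*x^2) dx. Term by term:
  ∫_0^1 -6*x^4 dx = -6/5;  ∫_0^1 8*x^3 dx = 2;  ∫_0^1 -2*x^2 dx = -2/3.
Sum: -6/5 + 2 − 2/3 = 2/15.
So RHS = -∫_0^1 v(x) φ(x) dx = -2/15.
LHS − RHS = 1/6 ≠ 0, so the identity fails.
(For a valid weak derivative the identity must hold for EVERY test function, in particular this one. The failure shows v is NOT the weak derivative of u.)
Correct weak derivative would be u'(x) = 6*x**2 - 2*x - 1.


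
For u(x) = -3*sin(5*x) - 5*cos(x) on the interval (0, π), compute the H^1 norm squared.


||u||_{H^1(0,π)}^2 = 142*π

u'(x) = 5*sin(x) - 15*cos(5*x).
Expand u² and (u')² and integrate term by term on (0, π), using: for integers n ≥ 1, ∫_0^π sin²(nx) dx = ∫_0^π cos²(nx) dx = π/2; for n ≠ n', ∫_0^π sin(nx)sin(n'x) dx = ∫_0^π cos(nx)cos(n'x) dx = 0; and by product-to-sum, ∫_0^π sin(nx)cos(n'x) dx = ½∫_0^π [sin((n+n')x) + sin((n−n')x)] dx, which is 0 when n+n' is even and 2n/(n²−n'²) when n+n' is odd (it need not vanish on (0, π)).
  u² squared terms: (-5)²·∫cos(x)² dx = 25·π/2 = 25*π/2;  (-3)²·∫sin(5x)² dx = 9·π/2 = 9*π/2.
  u² cross terms: 2·(-5)·(-3)·∫cos(x)·sin(5x) dx = 30·(0) = 0.
  So ∫_0^π u² dx = 25*π/2 + 9*π/2 + 0 = 17*π.
  (u')² squared terms: (-15)²·∫cos(5x)² dx = 225·π/2 = 225*π/2;  (5)²·∫sin(x)² dx = 25·π/2 = 25*π/2.
  (u')² cross terms: 2·(-15)·(5)·∫cos(5x)·sin(x) dx = -150·(0) = 0.
  So ∫_0^π (u')² dx = 225*π/2 + 25*π/2 + 0 = 125*π.
||u||_{H^1}^2 = (17*π) + (125*π) = 142*π.


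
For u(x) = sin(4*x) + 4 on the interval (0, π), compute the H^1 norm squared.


||u||_{H^1(0,π)}^2 = 49*π/2

u'(x) = 4*cos(4*x).
Expand u² and (u')² and integrate term by term on (0, π), using: for integers n ≥ 1, ∫_0^π sin²(nx) dx = ∫_0^π cos²(nx) dx = π/2; for n ≠ n', ∫_0^π sin(nx)sin(n'x) dx = ∫_0^π cos(nx)cos(n'x) dx = 0; and by product-to-sum, ∫_0^π sin(nx)cos(n'x) dx = ½∫_0^π [sin((n+n')x) + sin((n−n')x)] dx, which is 0 when n+n' is even and 2n/(n²−n'²) when n+n' is odd (it need not vanish on (0, π)). For the constant mode: ∫_0^π 1 dx = π, ∫_0^π cos(nx) dx = 0, ∫_0^π sin(nx) dx = (1−(−1)^n)/n.
  u² squared terms: (4)²·∫1 dx = 16·π = 16*π;  (1)²·∫sin(4x)² dx = 1·π/2 = π/2.
  u² cross terms: 2·(4)·(1)·∫1·sin(4x) dx = 8·(0) = 0.
  So ∫_0^π u² dx = 16*π + π/2 + 0 = 33*π/2.
  (u')² squared terms: (4)²·∫cos(4x)² dx = 16·π/2 = 8*π.
  So ∫_0^π (u')² dx = 8*π.
||u||_{H^1}^2 = (33*π/2) + (8*π) = 49*π/2.


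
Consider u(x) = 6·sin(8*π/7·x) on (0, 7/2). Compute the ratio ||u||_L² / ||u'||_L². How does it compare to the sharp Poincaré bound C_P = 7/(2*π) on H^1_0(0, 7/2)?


||u||_L² / ||u'||_L² = 7/(8*π) < C_P = 7/(2*π).

u(x) = 6·sin(8*π/7·x), so u'(x) = 48*π*cos(8*π*x/7)/7.
Writing u(x) = A·sin(kπx/L) with A = 6 and k = 4, use ∫_0^L sin²(kπx/L) dx = L/2 and ∫_0^L cos²(kπx/L) dx = L/2.
u² = 36·sin²(8*π/7·x) and (u')² = 2304*π^2/49·cos²(8*π/7·x), and each of sin², cos² integrates to L/2 = 7/4 over (0, 7/2).
∫_0^7/2 u² dx = 63, so ||u||_L² = 3*sqrt(7).
∫_0^7/2 (u')² dx = 576*π^2/7, so ||u'||_L² = 24*sqrt(7)*π/7.
Ratio ||u||_L² / ||u'||_L² = 7/(8*π).
Sharp Poincaré constant on H^1_0(0, 7/2) is C_P = L/π = 7/(2*π), achieved by sin(2*π/7·x).
This is the k = 4 harmonic; the ratio L/(kπ) is strictly less than C_P = L/π, consistent with the sharp inequality ||u||_L² ≤ C_P ||u'||_L².


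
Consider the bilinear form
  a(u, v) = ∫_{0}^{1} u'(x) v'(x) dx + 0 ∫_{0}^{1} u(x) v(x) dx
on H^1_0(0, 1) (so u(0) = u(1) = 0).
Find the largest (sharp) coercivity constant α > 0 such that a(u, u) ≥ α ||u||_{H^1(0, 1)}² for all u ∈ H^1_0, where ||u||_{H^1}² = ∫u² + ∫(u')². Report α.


α = π^2/(1 + π^2)

Coercivity of a(·,·) on H^1_0(0, 1) means a(u, u) ≥ α ||u||_{H^1}² for every u ∈ H^1_0.
The interval has length L = 1, and Poincaré/coercivity depend only on L. Here a(u, u) = ∫(u')² + (0)·∫u².
Here c = 0, so a(u,u) = ∫(u')² alone. The condition a(u,u) ≥ α||u||_{H^1}² reads (1−α)∫(u')² ≥ (α−c)∫u². Any admissible α is ≤ 1 (rapidly oscillating u have ∫u²/∫(u')² → 0), and α = 1 would force 0 ≥ (1−c)∫u², impossible since c < 1; so 1−α > 0. By the sharp Poincaré inequality on H^1_0 of an interval of length L, ∫(u')² ≥ (π/L)²∫u² with equality for the first sine mode sin(π(x−x₀)/L) (x₀ the left endpoint), so the inequality holds for all u iff (1−α)(π/L)² ≥ α − c, i.e. α ≤ ((π/L)² + c)/((π/L)² + 1) = (1 + c(L/π)²)/(1 + (L/π)²). (Direct route, valid since c ≤ 0: Poincaré gives c∫u² ≥ c(L/π)²∫(u')², so a(u,u) ≥ (1 + c(L/π)²)∫(u')², while ||u||_{H^1}² ≤ (1 + (L/π)²)∫(u')²; dividing yields the same α.) With (π/L)² = π^2 and c = 0, the largest admissible constant is α = ((π/L)² + c)/((π/L)² + 1).
Simplifying, α = π^2/(1 + π^2).


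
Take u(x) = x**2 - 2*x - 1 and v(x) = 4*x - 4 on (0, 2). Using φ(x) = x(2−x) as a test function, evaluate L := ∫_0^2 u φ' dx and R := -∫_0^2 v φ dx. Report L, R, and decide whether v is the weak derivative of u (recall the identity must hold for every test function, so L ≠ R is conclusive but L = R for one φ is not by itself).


LHS = 0, RHS = 0. No, v is not the weak derivative of u.

u(x) = x**2 - 2*x - 1, classical derivative u'(x) = 2*x - 2.
φ(x) = x(2−x), so φ'(x) = 2 - 2*x.
Note φ(0) = φ(2) = 0, so the boundary term u·φ vanishes.
LHS = ∫_0^2 u(x) φ'(x) dx = ∫_0^2 (-2*x^3 + 6*x^2 - 2*x - 2) dx. Term by term:
  ∫_0^2 -2*x^3 dx = -8;  ∫_0^2 6*x^2 dx = 16;  ∫_0^2 -2*x dx = -4;
  ∫_0^2 -2 dx = -4.
Sum: -8 + 16 − 4 − 4 = 0.
So LHS = 0.
∫_0^2 v(x) φ(x) dx = ∫_0^2 (-4*x^3 + 12*x^2 - 8*x) dx. Term by term:
  ∫_0^2 -4*x^3 dx = -16;  ∫_0^2 12*x^2 dx = 32;  ∫_0^2 -8*x dx = -16.
Sum: -16 + 32 − 16 = 0.
So RHS = -∫_0^2 v(x) φ(x) dx = 0.
LHS = RHS, so the identity holds for this particular φ. But this is necessary, not sufficient: a weak derivative must satisfy the identity for EVERY test function in C_c^∞(0, 2).
Here u is smooth, so its weak derivative equals its classical derivative u'(x) = 2*x - 2. Since v(x) = 4*x - 4 ≠ u'(x), v is NOT the weak derivative of u — the agreement for this single φ is a coincidence (the difference v − u' happens to be L²-orthogonal to this φ).


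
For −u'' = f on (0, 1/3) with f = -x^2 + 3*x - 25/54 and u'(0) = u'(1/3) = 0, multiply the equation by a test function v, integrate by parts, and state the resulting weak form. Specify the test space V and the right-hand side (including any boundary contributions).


V = H^1(0, 1/3) (no boundary constraint on v; u is determined up to an additive constant); weak form: ∫_0^1/3 u'v' dx = ∫_0^1/3 (-x^2 + 3*x - 25/54) v dx for all v ∈ V.

Multiply both sides by a test function v and integrate from 0 to 1/3:
  ∫_0^1/3 −u''(x) v(x) dx = ∫_0^1/3 f(x) v(x) dx.
Integrate the LHS by parts once:
  ∫_0^1/3 −u'' v dx = −[u'(x) v(x)]_0^1/3 + ∫_0^1/3 u'(x) v'(x) dx.
Thus ∫_0^1/3 u'(x) v'(x) dx = ∫_0^1/3 f(x) v(x) dx + [u'(x) v(x)]_0^1/3.
Choose V so that boundary terms are either known or forced to vanish.
u has homogeneous Neumann: u'(0) = u'(1/3) = 0. So [u' v]_0^1/3 = 0·v(1/3) − 0·v(0) = 0 for any v; take V = H^1(0, 1/3).
Weak formulation: find u (satisfying any essential BC) such that ∫_0^1/3 u'(x) v'(x) dx = ∫_0^1/3 f v dx for all v ∈ V (homogeneous Neumann, so boundary terms vanish).
Substituting f(x) = -x^2 + 3*x - 25/54, the right-hand side is ∫_0^1/3 (-x^2 + 3*x - 25/54) v dx.
Compatibility check (pure Neumann): taking v ≡ 1 ∈ V gives 0 = ∫_0^1/3 f dx + (0) − (0), i.e. ∫_0^1/3 f dx must equal u'(0) − u'(1/3) = 0. Indeed ∫_0^1/3 (-x^2 + 3*x - 25/54) dx = 0, so the data are compatible. The solution is then unique only up to an additive constant (fix it e.g. by requiring ∫_0^1/3 u dx = 0).


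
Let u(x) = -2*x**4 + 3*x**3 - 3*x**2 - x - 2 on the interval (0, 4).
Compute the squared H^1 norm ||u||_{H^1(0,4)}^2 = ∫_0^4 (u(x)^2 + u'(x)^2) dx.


||u||_{H^1}^2 = 44834396/315

The H^1 norm (squared) on an interval (0, L) is
  ||u||_{H^1}^2 = ∫_0^L u(x)^2 dx + ∫_0^L u'(x)^2 dx.
Compute u'(x) = -8*x**3 + 9*x**2 - 6*x - 1.
Then u(x)^2 = 4*x**8 - 12*x**7 + 21*x**6 - 14*x**5 + 11*x**4 - 6*x**3 + 13*x**2 + 4*x + 4 and u'(x)^2 = 64*x**6 - 144*x**5 + 177*x**4 - 92*x**3 + 18*x**2 + 12*x + 1.
Integrate each monomial from 0 to 4 using ∫_0^4 c·x^n dx = c·4^(n+1)/(n+1):
  ∫_0^4 u(x)^2 dx = ∫_0^4 (4*x^8 - 12*x^7 + 21*x^6 - 14*x^5 + 11*x^4 - 6*x^3 + 13*x^2 + 4*x + 4) dx. Term by term:
    ∫_0^4 4*x^8 dx = 1048576/9;  ∫_0^4 -12*x^7 dx = -98304;  ∫_0^4 21*x^6 dx = 49152;
    ∫_0^4 -14*x^5 dx = -28672/3;  ∫_0^4 11*x^4 dx = 11264/5;  ∫_0^4 -6*x^3 dx = -384;
    ∫_0^4 13*x^2 dx = 832/3;  ∫_0^4 4*x dx = 32;  ∫_0^4 4 dx = 16.
  Sum: 1048576/9 − 98304 + 49152 − 28672/3 + 11264/5 − 384 + 832/3 + 32 + 16 = 2699696/45.
  ∫_0^4 u'(x)^2 dx = ∫_0^4 (64*x^6 - 144*x^5 + 177*x^4 - 92*x^3 + 18*x^2 + 12*x + 1) dx. Term by term:
    ∫_0^4 64*x^6 dx = 1048576/7;  ∫_0^4 -144*x^5 dx = -98304;  ∫_0^4 177*x^4 dx = 181248/5;
    ∫_0^4 -92*x^3 dx = -5888;  ∫_0^4 18*x^2 dx = 384;  ∫_0^4 12*x dx = 96;
    ∫_0^4 1 dx = 4.
  Sum: 1048576/7 − 98304 + 181248/5 − 5888 + 384 + 96 + 4 = 2881836/35.
Adding: ||u||_{H^1}^2 = 2699696/45 + 2881836/35 = 44834396/315.


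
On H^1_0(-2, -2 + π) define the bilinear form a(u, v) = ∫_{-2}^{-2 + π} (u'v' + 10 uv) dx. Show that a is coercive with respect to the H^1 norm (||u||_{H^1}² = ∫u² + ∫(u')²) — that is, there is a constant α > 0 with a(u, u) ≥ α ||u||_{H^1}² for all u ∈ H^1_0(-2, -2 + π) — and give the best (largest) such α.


α = 1

Coercivity of a(·,·) on H^1_0(-2, -2 + π) means a(u, u) ≥ α ||u||_{H^1}² for every u ∈ H^1_0.
The interval has length L = π, and Poincaré/coercivity depend only on L. Here a(u, u) = ∫(u')² + (10)·∫u².
Here c = 10 ≥ 1, so a(u,u) = ∫(u')² + c∫u² ≥ ∫(u')² + ∫u² = ||u||_{H^1}², i.e. α = 1 works. No larger α is possible: a(u,u) ≥ α||u||_{H^1}² means (1−α)∫(u')² ≥ (α−c)∫u², and for the modes u_n = sin(nπ(x−x₀)/L) (x₀ the left endpoint) one has ∫u_n²/∫(u_n')² = (L/(nπ))² → 0, so a(u_n,u_n)/||u_n||_{H^1}² → 1. Hence the optimal constant is α = 1.
Therefore α = 1.


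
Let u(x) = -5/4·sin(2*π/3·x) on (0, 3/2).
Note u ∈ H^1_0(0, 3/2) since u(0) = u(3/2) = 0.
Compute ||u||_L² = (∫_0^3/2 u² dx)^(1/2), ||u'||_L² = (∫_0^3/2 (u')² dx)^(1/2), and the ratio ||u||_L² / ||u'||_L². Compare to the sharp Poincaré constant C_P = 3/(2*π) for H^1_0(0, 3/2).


||u||_L² / ||u'||_L² = 3/(2*π) = C_P.

u(x) = -5/4·sin(2*π/3·x), so u'(x) = -5*π*cos(2*π*x/3)/6.
Writing u(x) = A·sin(kπx/L) with A = -5/4 and k = 1, use ∫_0^L sin²(kπx/L) dx = L/2 and ∫_0^L cos²(kπx/L) dx = L/2.
u² = 25/16·sin²(2*π/3·x) and (u')² = 25*π^2/36·cos²(2*π/3·x), and each of sin², cos² integrates to L/2 = 3/4 over (0, 3/2).
∫_0^3/2 u² dx = 75/64, so ||u||_L² = 5*sqrt(3)/8.
∫_0^3/2 (u')² dx = 25*π^2/48, so ||u'||_L² = 5*sqrt(3)*π/12.
Ratio ||u||_L² / ||u'||_L² = 3/(2*π).
Sharp Poincaré constant on H^1_0(0, 3/2) is C_P = L/π = 3/(2*π), achieved by sin(2*π/3·x).
This is the k = 1 eigenfunction (up to amplitude), so the ratio equals the sharp Poincaré constant exactly.


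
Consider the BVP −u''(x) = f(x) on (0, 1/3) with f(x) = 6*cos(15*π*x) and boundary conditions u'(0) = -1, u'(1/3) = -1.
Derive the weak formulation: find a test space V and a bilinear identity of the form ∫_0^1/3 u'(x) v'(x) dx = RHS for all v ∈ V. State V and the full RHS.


V = H^1(0, 1/3) (v unrestricted at boundary; u is determined up to an additive constant); weak form: ∫_0^1/3 u'v' dx = ∫_0^1/3 (6*cos(15*π*x)) v dx − v(1/3) + v(0) for all v ∈ V.

Multiply both sides by a test function v and integrate from 0 to 1/3:
  ∫_0^1/3 −u''(x) v(x) dx = ∫_0^1/3 f(x) v(x) dx.
Integrate the LHS by parts once:
  ∫_0^1/3 −u'' v dx = −[u'(x) v(x)]_0^1/3 + ∫_0^1/3 u'(x) v'(x) dx.
Thus ∫_0^1/3 u'(x) v'(x) dx = ∫_0^1/3 f(x) v(x) dx + [u'(x) v(x)]_0^1/3.
Choose V so that boundary terms are either known or forced to vanish.
u has inhomogeneous Neumann u'(0) = -1, u'(1/3) = -1. [u' v]_0^1/3 = (-1)·v(1/3) − (-1)·v(0) = − v(1/3) + v(0). Take V = H^1(0, 1/3); boundary term becomes part of RHS.
Weak formulation: find u (satisfying any essential BC) such that ∫_0^1/3 u'(x) v'(x) dx = ∫_0^1/3 f v dx − v(1/3) + v(0) for all v ∈ V (Neumann data are natural BCs: they enter the RHS as boundary terms).
Substituting f(x) = 6*cos(15*π*x), the right-hand side is ∫_0^1/3 (6*cos(15*π*x)) v dx − v(1/3) + v(0).
Compatibility check (pure Neumann): taking v ≡ 1 ∈ V gives 0 = ∫_0^1/3 f dx + (-1) − (-1), i.e. ∫_0^1/3 f dx must equal u'(0) − u'(1/3) = 0. Indeed ∫_0^1/3 (6*cos(15*π*x)) dx = 0, so the data are compatible. The solution is then unique only up to an additive constant (fix it e.g. by requiring ∫_0^1/3 u dx = 0).


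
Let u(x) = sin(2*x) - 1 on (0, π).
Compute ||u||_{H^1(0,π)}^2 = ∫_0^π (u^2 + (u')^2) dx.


||u||_{H^1(0,π)}^2 = 7*π/2

u'(x) = 2*cos(2*x).
Expand u² and (u')² and integrate term by term on (0, π), using: for integers n ≥ 1, ∫_0^π sin²(nx) dx = ∫_0^π cos²(nx) dx = π/2; for n ≠ n', ∫_0^π sin(nx)sin(n'x) dx = ∫_0^π cos(nx)cos(n'x) dx = 0; and by product-to-sum, ∫_0^π sin(nx)cos(n'x) dx = ½∫_0^π [sin((n+n')x) + sin((n−n')x)] dx, which is 0 when n+n' is even and 2n/(n²−n'²) when n+n' is odd (it need not vanish on (0, π)). For the constant mode: ∫_0^π 1 dx = π, ∫_0^π cos(nx) dx = 0, ∫_0^π sin(nx) dx = (1−(−1)^n)/n.
  u² squared terms: (-1)²·∫1 dx = 1·π = π;  (1)²·∫sin(2x)² dx = 1·π/2 = π/2.
  u² cross terms: 2·(-1)·(1)·∫1·sin(2x) dx = -2·(0) = 0.
  So ∫_0^π u² dx = π + π/2 + 0 = 3*π/2.
  (u')² squared terms: (2)²·∫cos(2x)² dx = 4·π/2 = 2*π.
  So ∫_0^π (u')² dx = 2*π.
||u||_{H^1}^2 = (3*π/2) + (2*π) = 7*π/2.


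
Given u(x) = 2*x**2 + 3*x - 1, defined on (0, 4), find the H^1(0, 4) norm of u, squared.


||u||_{H^1}^2 = 11096/5

The H^1 norm (squared) on an interval (0, L) is
  ||u||_{H^1}^2 = ∫_0^L u(x)^2 dx + ∫_0^L u'(x)^2 dx.
Compute u'(x) = 4*x + 3.
Then u(x)^2 = 4*x**4 + 12*x**3 + 5*x**2 - 6*x + 1 and u'(x)^2 = 16*x**2 + 24*x + 9.
Integrate each monomial from 0 to 4 using ∫_0^4 c·x^n dx = c·4^(n+1)/(n+1):
  ∫_0^4 u(x)^2 dx = ∫_0^4 (4*x^4 + 12*x^3 + 5*x^2 - 6*x + 1) dx. Term by term:
    ∫_0^4 4*x^4 dx = 4096/5;  ∫_0^4 12*x^3 dx = 768;  ∫_0^4 5*x^2 dx = 320/3;
    ∫_0^4 -6*x dx = -48;  ∫_0^4 1 dx = 4.
  Sum: 4096/5 + 768 + 320/3 − 48 + 4 = 24748/15.
  ∫_0^4 u'(x)^2 dx = ∫_0^4 (16*x^2 + 24*x + 9) dx. Term by term:
    ∫_0^4 16*x^2 dx = 1024/3;  ∫_0^4 24*x dx = 192;  ∫_0^4 9 dx = 36.
  Sum: 1024/3 + 192 + 36 = 1708/3.
Adding: ||u||_{H^1}^2 = 24748/15 + 1708/3 = 11096/5.
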